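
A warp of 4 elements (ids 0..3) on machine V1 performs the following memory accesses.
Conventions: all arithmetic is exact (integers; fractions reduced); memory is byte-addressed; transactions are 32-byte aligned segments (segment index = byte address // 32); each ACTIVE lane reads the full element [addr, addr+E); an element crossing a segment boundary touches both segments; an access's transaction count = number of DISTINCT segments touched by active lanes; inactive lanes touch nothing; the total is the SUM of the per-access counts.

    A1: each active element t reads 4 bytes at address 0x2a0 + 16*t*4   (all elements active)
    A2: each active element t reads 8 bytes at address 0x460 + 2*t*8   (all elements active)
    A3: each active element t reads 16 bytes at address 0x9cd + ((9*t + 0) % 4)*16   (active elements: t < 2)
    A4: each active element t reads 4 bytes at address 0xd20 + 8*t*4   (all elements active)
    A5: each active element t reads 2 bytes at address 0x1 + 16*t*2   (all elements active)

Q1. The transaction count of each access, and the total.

A1: 4 transactions
A2: 2 transactions
A3: 2 transactions
A4: 4 transactions
A5: 4 transactions

Answer: 4,2,2,4,4; total 16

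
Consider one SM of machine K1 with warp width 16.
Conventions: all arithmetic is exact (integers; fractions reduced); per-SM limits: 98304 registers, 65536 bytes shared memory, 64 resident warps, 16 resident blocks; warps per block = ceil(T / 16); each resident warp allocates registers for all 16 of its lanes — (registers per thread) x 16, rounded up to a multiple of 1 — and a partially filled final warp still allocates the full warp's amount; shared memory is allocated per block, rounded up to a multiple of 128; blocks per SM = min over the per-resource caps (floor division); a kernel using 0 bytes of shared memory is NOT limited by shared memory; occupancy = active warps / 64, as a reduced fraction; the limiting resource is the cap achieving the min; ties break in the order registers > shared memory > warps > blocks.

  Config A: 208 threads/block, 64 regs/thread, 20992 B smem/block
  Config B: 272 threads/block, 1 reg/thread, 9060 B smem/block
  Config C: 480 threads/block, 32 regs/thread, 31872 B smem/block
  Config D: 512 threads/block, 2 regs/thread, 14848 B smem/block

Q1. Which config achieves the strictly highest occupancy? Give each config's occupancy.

occupancies: A 39/64, B 51/64, C 15/16, D 1

Answer: D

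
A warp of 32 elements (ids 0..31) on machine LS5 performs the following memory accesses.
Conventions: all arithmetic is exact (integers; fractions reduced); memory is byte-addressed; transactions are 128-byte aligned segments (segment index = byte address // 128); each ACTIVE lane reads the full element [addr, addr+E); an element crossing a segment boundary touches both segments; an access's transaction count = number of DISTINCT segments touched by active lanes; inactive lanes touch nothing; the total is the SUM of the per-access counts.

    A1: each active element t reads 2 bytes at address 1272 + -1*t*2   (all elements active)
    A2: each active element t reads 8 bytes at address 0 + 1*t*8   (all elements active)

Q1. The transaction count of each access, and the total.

A1: 1 transaction
A2: 2 transactions

Answer: 1,2; total 3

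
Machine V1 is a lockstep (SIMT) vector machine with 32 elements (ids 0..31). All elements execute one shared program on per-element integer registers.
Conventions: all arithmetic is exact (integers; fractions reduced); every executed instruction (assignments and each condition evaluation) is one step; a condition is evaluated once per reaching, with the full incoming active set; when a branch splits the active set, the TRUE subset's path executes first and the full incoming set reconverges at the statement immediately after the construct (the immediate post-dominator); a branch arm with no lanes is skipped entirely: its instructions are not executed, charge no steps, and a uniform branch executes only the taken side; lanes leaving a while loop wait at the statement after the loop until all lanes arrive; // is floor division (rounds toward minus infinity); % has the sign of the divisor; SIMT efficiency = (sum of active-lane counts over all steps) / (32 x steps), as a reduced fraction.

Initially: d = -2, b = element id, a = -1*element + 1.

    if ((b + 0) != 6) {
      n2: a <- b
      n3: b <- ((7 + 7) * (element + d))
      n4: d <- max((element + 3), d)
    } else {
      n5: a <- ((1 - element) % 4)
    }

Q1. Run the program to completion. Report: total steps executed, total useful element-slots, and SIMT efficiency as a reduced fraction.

Answer: 5 steps, 126 useful, 63/80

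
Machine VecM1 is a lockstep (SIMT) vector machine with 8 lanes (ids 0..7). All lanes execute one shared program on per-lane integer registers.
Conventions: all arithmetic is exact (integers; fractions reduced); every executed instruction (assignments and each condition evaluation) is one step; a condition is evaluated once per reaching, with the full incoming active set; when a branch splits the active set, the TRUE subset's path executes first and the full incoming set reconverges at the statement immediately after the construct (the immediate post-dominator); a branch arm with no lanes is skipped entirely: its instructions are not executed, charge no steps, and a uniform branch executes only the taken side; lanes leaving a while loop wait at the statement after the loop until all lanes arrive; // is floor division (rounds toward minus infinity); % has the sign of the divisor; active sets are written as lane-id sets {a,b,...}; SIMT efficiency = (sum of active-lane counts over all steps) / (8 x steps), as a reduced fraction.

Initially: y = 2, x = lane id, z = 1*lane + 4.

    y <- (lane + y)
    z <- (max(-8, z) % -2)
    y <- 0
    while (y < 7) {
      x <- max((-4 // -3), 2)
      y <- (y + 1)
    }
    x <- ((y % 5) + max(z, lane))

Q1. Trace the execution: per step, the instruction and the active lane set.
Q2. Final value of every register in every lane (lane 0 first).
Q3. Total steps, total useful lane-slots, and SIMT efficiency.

step 0: y <- (lane + y)              {0,1,2,3,4,5,6,7}
step 1: z <- (max(-8, z) % -2)       {0,1,2,3,4,5,6,7}
step 2: y <- 0                       {0,1,2,3,4,5,6,7}
step 3: eval (y < 7)                 {0,1,2,3,4,5,6,7}
step 4: x <- max((-4 // -3), 2)      {0,1,2,3,4,5,6,7}
step 5: y <- (y + 1)                 {0,1,2,3,4,5,6,7}
step 6: eval (y < 7)                 {0,1,2,3,4,5,6,7}
step 7: x <- max((-4 // -3), 2)      {0,1,2,3,4,5,6,7}
step 8: y <- (y + 1)                 {0,1,2,3,4,5,6,7}
step 9: eval (y < 7)                 {0,1,2,3,4,5,6,7}
step 10: x <- max((-4 // -3), 2)      {0,1,2,3,4,5,6,7}
step 11: y <- (y + 1)                 {0,1,2,3,4,5,6,7}
step 12: eval (y < 7)                 {0,1,2,3,4,5,6,7}
step 13: x <- max((-4 // -3), 2)      {0,1,2,3,4,5,6,7}
step 14: y <- (y + 1)                 {0,1,2,3,4,5,6,7}
step 15: eval (y < 7)                 {0,1,2,3,4,5,6,7}
step 16: x <- max((-4 // -3), 2)      {0,1,2,3,4,5,6,7}
step 17: y <- (y + 1)                 {0,1,2,3,4,5,6,7}
step 18: eval (y < 7)                 {0,1,2,3,4,5,6,7}
step 19: x <- max((-4 // -3), 2)      {0,1,2,3,4,5,6,7}
step 20: y <- (y + 1)                 {0,1,2,3,4,5,6,7}
step 21: eval (y < 7)                 {0,1,2,3,4,5,6,7}
step 22: x <- max((-4 // -3), 2)      {0,1,2,3,4,5,6,7}
step 23: y <- (y + 1)                 {0,1,2,3,4,5,6,7}
step 24: eval (y < 7)                 {0,1,2,3,4,5,6,7}
step 25: x <- ((y % 5) + max(z, lane)) {0,1,2,3,4,5,6,7}

Answer: 26 steps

y: 7,7,7,7,7,7,7,7
x: 2,3,4,5,6,7,8,9
z: 0,-1,0,-1,0,-1,0,-1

steps = 26; useful = 208; efficiency = 208/208 = 1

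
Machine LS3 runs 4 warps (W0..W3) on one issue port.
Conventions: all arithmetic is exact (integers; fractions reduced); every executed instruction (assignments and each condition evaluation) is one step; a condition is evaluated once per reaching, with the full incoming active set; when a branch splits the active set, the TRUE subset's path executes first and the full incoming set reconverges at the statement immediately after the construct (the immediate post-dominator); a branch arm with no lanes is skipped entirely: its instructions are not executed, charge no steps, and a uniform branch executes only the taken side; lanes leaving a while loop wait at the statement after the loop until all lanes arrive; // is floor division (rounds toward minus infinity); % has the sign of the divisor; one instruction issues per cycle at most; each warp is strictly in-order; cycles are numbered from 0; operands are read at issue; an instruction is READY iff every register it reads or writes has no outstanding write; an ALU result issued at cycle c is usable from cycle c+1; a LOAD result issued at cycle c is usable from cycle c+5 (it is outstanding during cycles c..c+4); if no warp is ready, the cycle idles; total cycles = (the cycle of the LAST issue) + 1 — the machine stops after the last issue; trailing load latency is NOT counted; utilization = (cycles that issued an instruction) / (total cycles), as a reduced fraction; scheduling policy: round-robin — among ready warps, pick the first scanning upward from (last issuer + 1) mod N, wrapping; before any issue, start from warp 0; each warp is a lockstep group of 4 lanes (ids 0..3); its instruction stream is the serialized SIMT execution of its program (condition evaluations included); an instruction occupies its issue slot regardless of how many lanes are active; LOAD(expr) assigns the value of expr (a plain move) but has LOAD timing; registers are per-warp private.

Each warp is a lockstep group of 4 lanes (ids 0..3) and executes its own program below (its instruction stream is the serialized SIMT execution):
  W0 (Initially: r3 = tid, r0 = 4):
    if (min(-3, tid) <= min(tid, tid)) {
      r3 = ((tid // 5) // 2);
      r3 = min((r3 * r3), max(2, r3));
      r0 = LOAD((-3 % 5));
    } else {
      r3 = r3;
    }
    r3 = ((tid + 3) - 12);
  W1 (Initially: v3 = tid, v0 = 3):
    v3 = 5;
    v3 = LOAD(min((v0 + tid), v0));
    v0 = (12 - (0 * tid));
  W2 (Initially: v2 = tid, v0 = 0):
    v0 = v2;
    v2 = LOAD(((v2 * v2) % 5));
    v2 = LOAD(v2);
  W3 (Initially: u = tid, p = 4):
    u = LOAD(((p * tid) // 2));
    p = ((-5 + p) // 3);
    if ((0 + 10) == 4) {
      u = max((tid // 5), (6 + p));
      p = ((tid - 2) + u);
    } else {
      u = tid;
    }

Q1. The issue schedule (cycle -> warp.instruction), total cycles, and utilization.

cycle 0: W0.I0
cycle 1: W1.I0
cycle 2: W2.I0
cycle 3: W3.I0
cycle 4: W0.I1
cycle 5: W1.I1
cycle 6: W2.I1
cycle 7: W3.I1
cycle 8: W0.I2
cycle 9: W1.I2
cycle 10: W3.I2
cycle 11: W0.I3
cycle 12: W2.I2
cycle 13: W3.I3
cycle 14: W0.I4

Answer: 15 cycles, utilization 1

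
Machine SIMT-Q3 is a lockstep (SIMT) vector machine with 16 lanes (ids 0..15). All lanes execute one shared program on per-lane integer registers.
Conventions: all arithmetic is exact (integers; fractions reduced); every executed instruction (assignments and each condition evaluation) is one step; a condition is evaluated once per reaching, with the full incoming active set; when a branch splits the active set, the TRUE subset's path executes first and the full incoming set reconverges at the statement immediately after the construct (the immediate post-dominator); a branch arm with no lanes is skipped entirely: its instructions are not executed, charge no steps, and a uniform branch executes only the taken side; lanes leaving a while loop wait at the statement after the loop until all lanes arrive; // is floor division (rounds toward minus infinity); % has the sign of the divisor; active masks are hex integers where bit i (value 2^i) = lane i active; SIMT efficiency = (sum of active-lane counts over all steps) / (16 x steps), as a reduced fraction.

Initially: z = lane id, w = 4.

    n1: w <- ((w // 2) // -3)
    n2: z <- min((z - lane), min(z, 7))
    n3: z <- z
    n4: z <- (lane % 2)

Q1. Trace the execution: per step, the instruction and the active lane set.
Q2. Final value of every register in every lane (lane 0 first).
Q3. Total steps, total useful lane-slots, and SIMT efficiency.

step 0: w <- ((w // 2) // -3)        0xffff
step 1: z <- min((z - lane), min(z, 7)) 0xffff
step 2: z <- z                       0xffff
step 3: z <- (lane % 2)              0xffff

Answer: 4 steps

z: 0,1,0,1,0,1,0,1,0,1,0,1,0,1,0,1
w: -1,-1,-1,-1,-1,-1,-1,-1,-1,-1,-1,-1,-1,-1,-1,-1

steps = 4; useful = 64; efficiency = 64/64 = 1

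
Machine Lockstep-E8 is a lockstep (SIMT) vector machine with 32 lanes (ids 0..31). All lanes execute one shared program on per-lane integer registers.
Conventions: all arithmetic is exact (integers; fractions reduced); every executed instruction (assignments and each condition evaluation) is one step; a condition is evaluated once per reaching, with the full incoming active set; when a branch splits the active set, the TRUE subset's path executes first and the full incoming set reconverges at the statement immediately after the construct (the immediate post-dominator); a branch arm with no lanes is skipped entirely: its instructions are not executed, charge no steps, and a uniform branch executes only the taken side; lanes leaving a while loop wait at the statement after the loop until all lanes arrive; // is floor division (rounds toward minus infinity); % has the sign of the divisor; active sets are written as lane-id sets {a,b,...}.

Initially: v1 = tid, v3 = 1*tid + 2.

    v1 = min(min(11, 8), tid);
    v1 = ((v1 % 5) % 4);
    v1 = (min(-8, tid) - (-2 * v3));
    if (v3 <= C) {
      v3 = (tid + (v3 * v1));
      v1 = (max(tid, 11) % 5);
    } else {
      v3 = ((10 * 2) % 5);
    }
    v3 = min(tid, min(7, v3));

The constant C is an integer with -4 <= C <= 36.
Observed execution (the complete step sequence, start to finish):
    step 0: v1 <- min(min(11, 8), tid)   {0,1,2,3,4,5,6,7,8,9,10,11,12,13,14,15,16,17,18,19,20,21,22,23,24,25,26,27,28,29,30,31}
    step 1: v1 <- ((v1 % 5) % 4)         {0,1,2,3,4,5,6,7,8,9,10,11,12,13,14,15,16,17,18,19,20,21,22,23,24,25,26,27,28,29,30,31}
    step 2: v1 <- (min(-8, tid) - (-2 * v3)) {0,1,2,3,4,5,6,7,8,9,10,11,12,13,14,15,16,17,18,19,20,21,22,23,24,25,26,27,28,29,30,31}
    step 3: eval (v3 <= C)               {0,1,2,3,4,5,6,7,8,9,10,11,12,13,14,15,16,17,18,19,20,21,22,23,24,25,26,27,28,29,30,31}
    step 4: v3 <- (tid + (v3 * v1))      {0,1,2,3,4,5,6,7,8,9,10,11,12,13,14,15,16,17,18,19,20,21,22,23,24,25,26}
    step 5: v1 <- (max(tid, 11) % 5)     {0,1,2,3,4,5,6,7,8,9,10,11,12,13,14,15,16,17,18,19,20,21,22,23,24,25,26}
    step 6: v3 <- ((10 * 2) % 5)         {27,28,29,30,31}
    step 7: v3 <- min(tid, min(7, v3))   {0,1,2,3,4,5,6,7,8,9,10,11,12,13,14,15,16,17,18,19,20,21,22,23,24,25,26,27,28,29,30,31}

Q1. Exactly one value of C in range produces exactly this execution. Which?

Answer: C = 28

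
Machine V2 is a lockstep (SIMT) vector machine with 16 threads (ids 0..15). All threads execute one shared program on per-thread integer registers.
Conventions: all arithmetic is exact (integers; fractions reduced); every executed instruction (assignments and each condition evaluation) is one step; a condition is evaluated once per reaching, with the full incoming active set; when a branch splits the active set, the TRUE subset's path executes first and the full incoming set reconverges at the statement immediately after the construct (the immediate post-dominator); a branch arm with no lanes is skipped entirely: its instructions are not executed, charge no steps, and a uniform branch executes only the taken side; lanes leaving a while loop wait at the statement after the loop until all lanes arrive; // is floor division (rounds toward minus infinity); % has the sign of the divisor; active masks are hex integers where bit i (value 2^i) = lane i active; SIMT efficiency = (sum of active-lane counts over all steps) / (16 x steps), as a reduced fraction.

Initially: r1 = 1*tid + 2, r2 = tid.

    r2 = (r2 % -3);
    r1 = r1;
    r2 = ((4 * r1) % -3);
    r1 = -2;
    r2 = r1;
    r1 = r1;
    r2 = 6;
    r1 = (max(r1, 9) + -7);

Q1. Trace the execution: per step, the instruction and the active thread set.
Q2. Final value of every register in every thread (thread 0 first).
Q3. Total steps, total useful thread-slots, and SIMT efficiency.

step 0: r2 <- (r2 % -3)              0xffff
step 1: r1 <- r1                     0xffff
step 2: r2 <- ((4 * r1) % -3)        0xffff
step 3: r1 <- -2                     0xffff
step 4: r2 <- r1                     0xffff
step 5: r1 <- r1                     0xffff
step 6: r2 <- 6                      0xffff
step 7: r1 <- (max(r1, 9) + -7)      0xffff

Answer: 8 steps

r1: 2,2,2,2,2,2,2,2,2,2,2,2,2,2,2,2
r2: 6,6,6,6,6,6,6,6,6,6,6,6,6,6,6,6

steps = 8; useful = 128; efficiency = 128/128 = 1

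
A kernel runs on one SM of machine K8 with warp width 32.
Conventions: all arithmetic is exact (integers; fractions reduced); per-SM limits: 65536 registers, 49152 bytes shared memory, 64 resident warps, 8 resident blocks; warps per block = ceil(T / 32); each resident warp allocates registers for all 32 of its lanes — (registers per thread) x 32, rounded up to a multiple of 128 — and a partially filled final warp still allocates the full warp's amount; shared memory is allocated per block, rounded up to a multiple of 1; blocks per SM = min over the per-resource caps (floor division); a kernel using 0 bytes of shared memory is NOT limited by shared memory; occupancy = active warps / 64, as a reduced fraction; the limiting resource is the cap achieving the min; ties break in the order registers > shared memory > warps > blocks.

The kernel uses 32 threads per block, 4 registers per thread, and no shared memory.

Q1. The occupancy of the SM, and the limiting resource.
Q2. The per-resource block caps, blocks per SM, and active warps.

Answer: occupancy 1/8, limited by blocks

registers: 512 blocks
shared memory: no limit (kernel uses none)
warps: 64 blocks
blocks: 8 blocks

Answer: 8 blocks, 8 active warps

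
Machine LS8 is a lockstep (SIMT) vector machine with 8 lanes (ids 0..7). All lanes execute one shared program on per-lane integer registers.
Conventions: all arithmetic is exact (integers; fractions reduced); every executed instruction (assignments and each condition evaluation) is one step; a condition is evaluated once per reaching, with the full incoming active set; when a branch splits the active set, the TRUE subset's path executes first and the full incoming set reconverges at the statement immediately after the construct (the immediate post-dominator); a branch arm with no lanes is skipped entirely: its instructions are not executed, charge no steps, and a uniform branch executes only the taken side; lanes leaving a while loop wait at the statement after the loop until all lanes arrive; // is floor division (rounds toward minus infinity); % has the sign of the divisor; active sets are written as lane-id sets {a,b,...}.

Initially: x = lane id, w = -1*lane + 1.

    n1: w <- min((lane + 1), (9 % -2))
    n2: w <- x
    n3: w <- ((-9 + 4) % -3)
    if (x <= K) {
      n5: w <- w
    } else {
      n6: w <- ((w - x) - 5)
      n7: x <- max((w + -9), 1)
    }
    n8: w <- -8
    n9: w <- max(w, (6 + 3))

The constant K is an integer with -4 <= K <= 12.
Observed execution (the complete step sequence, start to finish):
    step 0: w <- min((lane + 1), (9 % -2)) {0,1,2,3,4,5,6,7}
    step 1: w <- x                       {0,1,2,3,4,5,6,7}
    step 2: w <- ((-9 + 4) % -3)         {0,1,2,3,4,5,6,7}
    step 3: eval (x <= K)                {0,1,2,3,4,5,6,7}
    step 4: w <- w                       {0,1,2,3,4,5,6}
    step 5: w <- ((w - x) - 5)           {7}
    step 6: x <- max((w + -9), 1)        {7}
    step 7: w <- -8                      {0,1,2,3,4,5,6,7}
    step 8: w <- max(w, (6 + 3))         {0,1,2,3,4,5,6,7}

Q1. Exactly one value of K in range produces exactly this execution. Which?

Answer: K = 6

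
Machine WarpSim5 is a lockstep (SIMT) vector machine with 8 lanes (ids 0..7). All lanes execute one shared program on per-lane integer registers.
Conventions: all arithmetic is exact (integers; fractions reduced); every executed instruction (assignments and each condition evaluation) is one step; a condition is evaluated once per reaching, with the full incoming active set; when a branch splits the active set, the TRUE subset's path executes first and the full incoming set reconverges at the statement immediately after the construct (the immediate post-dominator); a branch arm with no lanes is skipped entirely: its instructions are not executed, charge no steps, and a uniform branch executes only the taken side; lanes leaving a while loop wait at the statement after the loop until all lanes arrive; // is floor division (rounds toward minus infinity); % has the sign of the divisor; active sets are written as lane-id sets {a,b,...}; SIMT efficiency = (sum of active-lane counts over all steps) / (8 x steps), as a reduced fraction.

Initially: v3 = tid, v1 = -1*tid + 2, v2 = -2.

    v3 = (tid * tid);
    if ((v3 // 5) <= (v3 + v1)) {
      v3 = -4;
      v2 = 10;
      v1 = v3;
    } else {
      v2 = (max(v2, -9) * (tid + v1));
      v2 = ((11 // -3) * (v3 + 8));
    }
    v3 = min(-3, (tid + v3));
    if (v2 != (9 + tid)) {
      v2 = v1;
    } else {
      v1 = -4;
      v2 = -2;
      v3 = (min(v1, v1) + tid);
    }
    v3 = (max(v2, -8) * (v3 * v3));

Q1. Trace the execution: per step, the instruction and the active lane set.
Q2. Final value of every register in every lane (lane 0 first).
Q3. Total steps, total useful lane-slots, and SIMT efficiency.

step 0: v3 <- (tid * tid)            {0,1,2,3,4,5,6,7}
step 1: eval ((v3 // 5) <= (v3 + v1)) {0,1,2,3,4,5,6,7}
step 2: v3 <- -4                     {0,1,2,3,4,5,6,7}
step 3: v2 <- 10                     {0,1,2,3,4,5,6,7}
step 4: v1 <- v3                     {0,1,2,3,4,5,6,7}
step 5: v3 <- min(-3, (tid + v3))    {0,1,2,3,4,5,6,7}
step 6: eval (v2 != (9 + tid))       {0,1,2,3,4,5,6,7}
step 7: v2 <- v1                     {0,2,3,4,5,6,7}
step 8: v1 <- -4                     {1}
step 9: v2 <- -2                     {1}
step 10: v3 <- (min(v1, v1) + tid)    {1}
step 11: v3 <- (max(v2, -8) * (v3 * v3)) {0,1,2,3,4,5,6,7}

Answer: 12 steps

v3: -64,-18,-36,-36,-36,-36,-36,-36
v1: -4,-4,-4,-4,-4,-4,-4,-4
v2: -4,-2,-4,-4,-4,-4,-4,-4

steps = 12; useful = 74; efficiency = 74/96 = 37/48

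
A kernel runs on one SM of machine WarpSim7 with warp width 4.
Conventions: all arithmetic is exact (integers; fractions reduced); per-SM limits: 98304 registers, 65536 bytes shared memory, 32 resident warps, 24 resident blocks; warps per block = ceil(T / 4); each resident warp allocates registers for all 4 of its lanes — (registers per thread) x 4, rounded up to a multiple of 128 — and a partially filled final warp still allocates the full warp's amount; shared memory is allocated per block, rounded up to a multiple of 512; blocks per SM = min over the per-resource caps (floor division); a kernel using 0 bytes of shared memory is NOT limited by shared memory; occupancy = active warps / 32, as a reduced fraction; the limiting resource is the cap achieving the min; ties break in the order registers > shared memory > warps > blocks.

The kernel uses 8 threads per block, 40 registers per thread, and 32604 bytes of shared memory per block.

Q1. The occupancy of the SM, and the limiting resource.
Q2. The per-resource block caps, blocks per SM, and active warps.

Answer: occupancy 1/8, limited by shared memory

registers: 192 blocks
shared memory: 2 blocks
warps: 16 blocks
blocks: 24 blocks

Answer: 2 blocks, 4 active warps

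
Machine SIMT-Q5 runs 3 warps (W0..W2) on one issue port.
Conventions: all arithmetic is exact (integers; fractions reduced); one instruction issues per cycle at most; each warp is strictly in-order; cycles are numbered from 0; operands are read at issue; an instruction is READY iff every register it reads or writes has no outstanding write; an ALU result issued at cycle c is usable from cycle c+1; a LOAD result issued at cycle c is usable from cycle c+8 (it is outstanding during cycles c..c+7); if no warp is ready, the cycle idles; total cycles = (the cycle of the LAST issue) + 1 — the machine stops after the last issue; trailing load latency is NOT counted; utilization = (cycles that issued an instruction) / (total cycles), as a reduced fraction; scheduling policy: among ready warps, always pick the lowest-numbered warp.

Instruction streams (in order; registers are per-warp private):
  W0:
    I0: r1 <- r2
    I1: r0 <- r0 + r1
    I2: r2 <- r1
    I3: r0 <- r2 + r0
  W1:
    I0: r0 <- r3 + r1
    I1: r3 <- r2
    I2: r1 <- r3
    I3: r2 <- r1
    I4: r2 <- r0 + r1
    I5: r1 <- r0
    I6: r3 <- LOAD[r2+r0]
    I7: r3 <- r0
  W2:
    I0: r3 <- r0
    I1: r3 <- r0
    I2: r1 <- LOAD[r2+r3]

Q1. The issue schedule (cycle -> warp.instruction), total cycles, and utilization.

cycle 0: W0.I0
cycle 1: W0.I1
cycle 2: W0.I2
cycle 3: W0.I3
cycle 4: W1.I0
cycle 5: W1.I1
cycle 6: W1.I2
cycle 7: W1.I3
cycle 8: W1.I4
cycle 9: W1.I5
cycle 10: W1.I6
cycle 11: W2.I0
cycle 12: W2.I1
cycle 13: W2.I2
cycle 14: idle
cycle 15: idle
cycle 16: idle
cycle 17: idle
cycle 18: W1.I7

Answer: 19 cycles, utilization 15/19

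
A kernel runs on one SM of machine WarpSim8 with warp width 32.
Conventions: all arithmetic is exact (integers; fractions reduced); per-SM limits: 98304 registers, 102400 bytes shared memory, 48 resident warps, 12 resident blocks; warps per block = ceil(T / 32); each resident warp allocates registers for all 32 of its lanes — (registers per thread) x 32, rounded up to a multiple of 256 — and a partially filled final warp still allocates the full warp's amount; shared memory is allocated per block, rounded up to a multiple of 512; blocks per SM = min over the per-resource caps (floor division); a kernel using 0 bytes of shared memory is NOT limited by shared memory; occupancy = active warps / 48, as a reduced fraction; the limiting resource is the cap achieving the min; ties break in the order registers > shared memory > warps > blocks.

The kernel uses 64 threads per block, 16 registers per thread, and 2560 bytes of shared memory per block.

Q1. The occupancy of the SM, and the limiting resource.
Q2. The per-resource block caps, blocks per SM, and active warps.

Answer: occupancy 1/2, limited by blocks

registers: 96 blocks
shared memory: 40 blocks
warps: 24 blocks
blocks: 12 blocks

Answer: 12 blocks, 24 active warps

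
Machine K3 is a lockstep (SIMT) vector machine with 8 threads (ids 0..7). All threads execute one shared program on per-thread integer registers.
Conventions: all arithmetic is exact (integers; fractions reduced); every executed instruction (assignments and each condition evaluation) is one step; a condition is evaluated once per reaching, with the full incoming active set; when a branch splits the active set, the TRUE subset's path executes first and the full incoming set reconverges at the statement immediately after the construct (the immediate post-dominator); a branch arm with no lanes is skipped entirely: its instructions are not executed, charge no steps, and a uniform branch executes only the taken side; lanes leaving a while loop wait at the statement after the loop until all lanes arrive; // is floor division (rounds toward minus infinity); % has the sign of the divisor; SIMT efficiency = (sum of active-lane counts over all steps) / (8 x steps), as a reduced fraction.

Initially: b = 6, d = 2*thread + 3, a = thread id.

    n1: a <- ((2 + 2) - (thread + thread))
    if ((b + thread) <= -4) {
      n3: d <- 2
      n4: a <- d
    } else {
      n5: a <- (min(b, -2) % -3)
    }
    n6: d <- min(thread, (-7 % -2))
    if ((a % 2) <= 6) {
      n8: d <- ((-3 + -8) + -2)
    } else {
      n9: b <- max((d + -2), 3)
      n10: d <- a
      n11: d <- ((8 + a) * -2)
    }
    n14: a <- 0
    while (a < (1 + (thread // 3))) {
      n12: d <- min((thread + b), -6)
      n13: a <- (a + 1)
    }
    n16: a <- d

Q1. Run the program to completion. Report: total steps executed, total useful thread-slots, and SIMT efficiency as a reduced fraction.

Answer: 18 steps, 117 useful, 13/16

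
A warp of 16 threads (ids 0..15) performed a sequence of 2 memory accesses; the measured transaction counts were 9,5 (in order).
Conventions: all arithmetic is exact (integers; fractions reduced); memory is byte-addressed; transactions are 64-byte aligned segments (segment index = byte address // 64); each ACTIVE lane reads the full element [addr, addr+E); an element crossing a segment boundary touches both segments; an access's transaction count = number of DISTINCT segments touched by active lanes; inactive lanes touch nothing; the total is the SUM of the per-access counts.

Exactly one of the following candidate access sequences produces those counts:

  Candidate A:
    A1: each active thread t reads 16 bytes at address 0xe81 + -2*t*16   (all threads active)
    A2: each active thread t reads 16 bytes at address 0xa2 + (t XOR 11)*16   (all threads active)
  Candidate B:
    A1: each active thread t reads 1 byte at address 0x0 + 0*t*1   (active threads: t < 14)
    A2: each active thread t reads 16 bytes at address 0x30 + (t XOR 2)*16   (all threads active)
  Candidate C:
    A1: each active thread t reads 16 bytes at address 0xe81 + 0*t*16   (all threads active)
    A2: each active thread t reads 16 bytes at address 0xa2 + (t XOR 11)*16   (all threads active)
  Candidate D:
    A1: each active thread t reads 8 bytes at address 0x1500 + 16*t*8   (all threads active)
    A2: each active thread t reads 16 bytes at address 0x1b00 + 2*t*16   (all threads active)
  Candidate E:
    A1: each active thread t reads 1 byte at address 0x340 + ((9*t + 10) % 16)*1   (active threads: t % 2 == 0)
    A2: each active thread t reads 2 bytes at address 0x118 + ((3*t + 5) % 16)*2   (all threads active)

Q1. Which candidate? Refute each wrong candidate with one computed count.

B: A1 gives 1 transaction, not 9
C: A1 gives 1 transaction, not 9
D: A1 gives 16 transactions, not 9
E: A1 gives 1 transaction, not 9
A: all counts match (9,5)

Answer: A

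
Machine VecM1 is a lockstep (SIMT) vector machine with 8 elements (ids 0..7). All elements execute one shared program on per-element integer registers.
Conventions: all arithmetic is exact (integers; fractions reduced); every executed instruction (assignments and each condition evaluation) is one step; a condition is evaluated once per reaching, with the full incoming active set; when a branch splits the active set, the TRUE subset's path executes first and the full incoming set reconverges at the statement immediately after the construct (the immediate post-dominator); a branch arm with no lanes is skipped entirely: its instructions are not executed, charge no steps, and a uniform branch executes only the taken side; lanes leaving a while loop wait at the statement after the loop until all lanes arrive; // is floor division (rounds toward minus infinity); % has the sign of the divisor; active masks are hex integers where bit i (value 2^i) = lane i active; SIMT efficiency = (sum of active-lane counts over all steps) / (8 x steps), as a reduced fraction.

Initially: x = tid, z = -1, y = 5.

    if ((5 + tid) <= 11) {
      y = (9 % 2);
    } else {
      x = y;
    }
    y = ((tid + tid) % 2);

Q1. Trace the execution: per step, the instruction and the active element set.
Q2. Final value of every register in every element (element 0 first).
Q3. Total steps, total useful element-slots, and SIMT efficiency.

step 0: eval ((5 + tid) <= 11)       0xff
step 1: y <- (9 % 2)                 0x7f
step 2: x <- y                       0x80
step 3: y <- ((tid + tid) % 2)       0xff

Answer: 4 steps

x: 0,1,2,3,4,5,6,5
z: -1,-1,-1,-1,-1,-1,-1,-1
y: 0,0,0,0,0,0,0,0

steps = 4; useful = 24; efficiency = 24/32 = 3/4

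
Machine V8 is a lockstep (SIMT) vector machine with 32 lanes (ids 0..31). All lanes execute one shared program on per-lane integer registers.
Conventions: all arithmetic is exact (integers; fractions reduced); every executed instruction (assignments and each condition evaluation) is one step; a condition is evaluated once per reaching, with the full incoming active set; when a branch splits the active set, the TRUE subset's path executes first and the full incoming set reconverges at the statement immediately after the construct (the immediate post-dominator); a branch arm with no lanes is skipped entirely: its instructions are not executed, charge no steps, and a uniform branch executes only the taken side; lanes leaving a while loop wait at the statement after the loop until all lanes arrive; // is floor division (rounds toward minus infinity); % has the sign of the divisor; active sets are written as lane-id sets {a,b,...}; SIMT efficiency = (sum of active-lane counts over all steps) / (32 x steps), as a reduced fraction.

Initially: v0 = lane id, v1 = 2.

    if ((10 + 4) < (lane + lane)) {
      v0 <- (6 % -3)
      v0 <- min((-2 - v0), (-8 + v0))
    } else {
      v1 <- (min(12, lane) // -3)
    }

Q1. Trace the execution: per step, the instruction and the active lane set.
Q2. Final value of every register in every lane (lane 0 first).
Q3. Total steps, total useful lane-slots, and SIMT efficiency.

step 0: eval ((10 + 4) < (lane + lane)) {0,1,2,3,4,5,6,7,8,9,10,11,12,13,14,15,16,17,18,19,20,21,22,23,24,25,26,27,28,29,30,31}
step 1: v0 <- (6 % -3)               {8,9,10,11,12,13,14,15,16,17,18,19,20,21,22,23,24,25,26,27,28,29,30,31}
step 2: v0 <- min((-2 - v0), (-8 + v0)) {8,9,10,11,12,13,14,15,16,17,18,19,20,21,22,23,24,25,26,27,28,29,30,31}
step 3: v1 <- (min(12, lane) // -3)  {0,1,2,3,4,5,6,7}

Answer: 4 steps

v0: 0,1,2,3,4,5,6,7,-8,-8,-8,-8,-8,-8,-8,-8,-8,-8,-8,-8,-8,-8,-8,-8,-8,-8,-8,-8,-8,-8,-8,-8
v1: 0,-1,-1,-1,-2,-2,-2,-3,2,2,2,2,2,2,2,2,2,2,2,2,2,2,2,2,2,2,2,2,2,2,2,2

steps = 4; useful = 88; efficiency = 88/128 = 11/16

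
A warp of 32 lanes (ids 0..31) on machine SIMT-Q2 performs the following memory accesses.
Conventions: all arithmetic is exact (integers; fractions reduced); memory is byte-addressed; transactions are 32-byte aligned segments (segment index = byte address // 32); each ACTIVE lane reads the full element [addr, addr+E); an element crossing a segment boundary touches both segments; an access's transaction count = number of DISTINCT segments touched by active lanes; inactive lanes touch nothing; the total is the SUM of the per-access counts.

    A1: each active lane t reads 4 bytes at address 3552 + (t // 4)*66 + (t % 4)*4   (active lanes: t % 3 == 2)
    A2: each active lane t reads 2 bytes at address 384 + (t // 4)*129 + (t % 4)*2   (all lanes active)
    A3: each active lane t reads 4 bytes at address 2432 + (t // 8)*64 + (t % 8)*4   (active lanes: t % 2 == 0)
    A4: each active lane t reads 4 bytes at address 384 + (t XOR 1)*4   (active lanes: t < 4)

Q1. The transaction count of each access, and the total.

A1: 8 transactions
A2: 8 transactions
A3: 4 transactions
A4: 1 transaction

Answer: 8,8,4,1; total 21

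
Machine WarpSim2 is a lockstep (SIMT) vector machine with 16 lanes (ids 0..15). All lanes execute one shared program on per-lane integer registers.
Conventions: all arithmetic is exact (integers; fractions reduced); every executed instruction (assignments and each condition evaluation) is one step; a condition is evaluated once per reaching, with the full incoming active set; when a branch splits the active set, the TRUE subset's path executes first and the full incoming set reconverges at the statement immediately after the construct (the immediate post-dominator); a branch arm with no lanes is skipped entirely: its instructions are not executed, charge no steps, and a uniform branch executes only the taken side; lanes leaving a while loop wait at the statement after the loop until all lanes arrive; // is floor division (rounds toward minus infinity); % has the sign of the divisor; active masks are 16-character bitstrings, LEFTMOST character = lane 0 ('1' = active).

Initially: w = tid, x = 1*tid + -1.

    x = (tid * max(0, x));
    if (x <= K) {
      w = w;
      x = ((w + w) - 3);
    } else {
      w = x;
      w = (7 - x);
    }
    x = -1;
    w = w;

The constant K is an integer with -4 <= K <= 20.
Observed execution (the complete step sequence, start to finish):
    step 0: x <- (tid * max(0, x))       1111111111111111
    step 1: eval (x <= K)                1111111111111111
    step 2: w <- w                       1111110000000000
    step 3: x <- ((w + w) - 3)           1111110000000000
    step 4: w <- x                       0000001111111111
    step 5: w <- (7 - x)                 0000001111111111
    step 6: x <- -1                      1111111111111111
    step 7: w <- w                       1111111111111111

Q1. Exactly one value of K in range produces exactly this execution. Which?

Answer: K = 20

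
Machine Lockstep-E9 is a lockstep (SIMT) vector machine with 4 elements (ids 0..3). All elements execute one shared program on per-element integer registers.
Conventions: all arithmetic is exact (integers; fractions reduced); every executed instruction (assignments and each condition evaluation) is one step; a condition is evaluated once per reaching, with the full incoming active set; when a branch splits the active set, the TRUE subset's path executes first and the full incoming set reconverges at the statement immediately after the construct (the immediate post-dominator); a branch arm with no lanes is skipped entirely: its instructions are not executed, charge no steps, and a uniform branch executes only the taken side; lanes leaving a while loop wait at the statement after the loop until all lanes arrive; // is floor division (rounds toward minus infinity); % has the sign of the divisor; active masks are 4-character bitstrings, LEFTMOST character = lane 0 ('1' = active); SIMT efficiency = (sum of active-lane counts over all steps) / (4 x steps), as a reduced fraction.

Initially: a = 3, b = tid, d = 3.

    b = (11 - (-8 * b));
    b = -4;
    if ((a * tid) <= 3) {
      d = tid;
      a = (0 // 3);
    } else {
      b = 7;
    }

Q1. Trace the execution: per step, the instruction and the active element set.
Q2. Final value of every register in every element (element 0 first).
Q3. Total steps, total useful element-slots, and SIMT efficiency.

step 0: b <- (11 - (-8 * b))         1111
step 1: b <- -4                      1111
step 2: eval ((a * tid) <= 3)        1111
step 3: d <- tid                     1100
step 4: a <- (0 // 3)                1100
step 5: b <- 7                       0011

Answer: 6 steps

a: 0,0,3,3
b: -4,-4,7,7
d: 0,1,3,3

steps = 6; useful = 18; efficiency = 18/24 = 3/4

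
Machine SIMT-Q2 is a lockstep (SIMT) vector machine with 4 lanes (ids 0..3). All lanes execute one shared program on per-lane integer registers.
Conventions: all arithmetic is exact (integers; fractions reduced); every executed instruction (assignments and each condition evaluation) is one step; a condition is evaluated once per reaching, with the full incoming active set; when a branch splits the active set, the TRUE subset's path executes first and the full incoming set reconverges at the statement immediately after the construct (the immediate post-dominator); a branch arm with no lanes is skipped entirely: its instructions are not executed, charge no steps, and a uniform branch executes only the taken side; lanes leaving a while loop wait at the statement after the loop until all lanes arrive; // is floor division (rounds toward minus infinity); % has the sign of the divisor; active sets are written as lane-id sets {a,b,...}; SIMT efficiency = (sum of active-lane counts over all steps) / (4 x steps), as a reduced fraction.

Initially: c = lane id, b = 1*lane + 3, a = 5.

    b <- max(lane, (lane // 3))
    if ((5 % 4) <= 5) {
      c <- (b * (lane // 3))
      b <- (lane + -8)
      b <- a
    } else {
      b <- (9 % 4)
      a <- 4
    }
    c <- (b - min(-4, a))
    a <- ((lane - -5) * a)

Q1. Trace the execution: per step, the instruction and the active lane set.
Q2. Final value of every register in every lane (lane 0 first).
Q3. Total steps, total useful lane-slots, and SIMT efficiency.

step 0: b <- max(lane, (lane // 3))  {0,1,2,3}
step 1: eval ((5 % 4) <= 5)          {0,1,2,3}
step 2: c <- (b * (lane // 3))       {0,1,2,3}
step 3: b <- (lane + -8)             {0,1,2,3}
step 4: b <- a                       {0,1,2,3}
step 5: c <- (b - min(-4, a))        {0,1,2,3}
step 6: a <- ((lane - -5) * a)       {0,1,2,3}

Answer: 7 steps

c: 9,9,9,9
b: 5,5,5,5
a: 25,30,35,40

steps = 7; useful = 28; efficiency = 28/28 = 1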